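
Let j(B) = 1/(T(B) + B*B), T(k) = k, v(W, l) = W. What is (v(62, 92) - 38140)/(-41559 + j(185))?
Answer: 1310263980/1430045189 ≈ 0.91624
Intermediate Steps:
j(B) = 1/(B + B**2) (j(B) = 1/(B + B*B) = 1/(B + B**2))
(v(62, 92) - 38140)/(-41559 + j(185)) = (62 - 38140)/(-41559 + 1/(185*(1 + 185))) = -38078/(-41559 + (1/185)/186) = -38078/(-41559 + (1/185)*(1/186)) = -38078/(-41559 + 1/34410) = -38078/(-1430045189/34410) = -38078*(-34410/1430045189) = 1310263980/1430045189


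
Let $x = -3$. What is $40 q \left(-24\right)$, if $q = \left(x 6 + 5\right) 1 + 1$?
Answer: $11520$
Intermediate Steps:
$q = -12$ ($q = \left(\left(-3\right) 6 + 5\right) 1 + 1 = \left(-18 + 5\right) 1 + 1 = \left(-13\right) 1 + 1 = -13 + 1 = -12$)
$40 q \left(-24\right) = 40 \left(-12\right) \left(-24\right) = \left(-480\right) \left(-24\right) = 11520$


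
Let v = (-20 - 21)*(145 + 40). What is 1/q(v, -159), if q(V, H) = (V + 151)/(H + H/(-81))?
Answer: 2120/100359 ≈ 0.021124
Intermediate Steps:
v = -7585 (v = -41*185 = -7585)
q(V, H) = 81*(151 + V)/(80*H) (q(V, H) = (151 + V)/(H + H*(-1/81)) = (151 + V)/(H - H/81) = (151 + V)/((80*H/81)) = (151 + V)*(81/(80*H)) = 81*(151 + V)/(80*H))
1/q(v, -159) = 1/((81/80)*(151 - 7585)/(-159)) = 1/((81/80)*(-1/159)*(-7434)) = 1/(100359/2120) = 2120/100359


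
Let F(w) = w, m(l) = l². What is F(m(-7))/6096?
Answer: 49/6096 ≈ 0.0080381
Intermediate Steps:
F(m(-7))/6096 = (-7)²/6096 = 49*(1/6096) = 49/6096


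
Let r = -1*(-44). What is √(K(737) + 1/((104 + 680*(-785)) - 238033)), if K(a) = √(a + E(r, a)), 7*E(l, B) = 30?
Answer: √(-771729 + 85080807063*√36323)/771729 ≈ 5.2179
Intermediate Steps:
r = 44
E(l, B) = 30/7 (E(l, B) = (⅐)*30 = 30/7)
K(a) = √(30/7 + a) (K(a) = √(a + 30/7) = √(30/7 + a))
√(K(737) + 1/((104 + 680*(-785)) - 238033)) = √(√(210 + 49*737)/7 + 1/((104 + 680*(-785)) - 238033)) = √(√(210 + 36113)/7 + 1/((104 - 533800) - 238033)) = √(√36323/7 + 1/(-533696 - 238033)) = √(√36323/7 + 1/(-771729)) = √(√36323/7 - 1/771729) = √(-1/771729 + √36323/7)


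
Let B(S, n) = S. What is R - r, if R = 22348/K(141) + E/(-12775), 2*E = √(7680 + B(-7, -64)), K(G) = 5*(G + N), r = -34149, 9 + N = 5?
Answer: 23414413/685 - √7673/25550 ≈ 34182.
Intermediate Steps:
N = -4 (N = -9 + 5 = -4)
K(G) = -20 + 5*G (K(G) = 5*(G - 4) = 5*(-4 + G) = -20 + 5*G)
E = √7673/2 (E = √(7680 - 7)/2 = √7673/2 ≈ 43.798)
R = 22348/685 - √7673/25550 (R = 22348/(-20 + 5*141) + (√7673/2)/(-12775) = 22348/(-20 + 705) + (√7673/2)*(-1/12775) = 22348/685 - √7673/25550 ≈ 32.621)
R - r = (22348/685 - √7673/25550) - 1*(-34149) = (22348/685 - √7673/25550) + 34149 = 23414413/685 - √7673/25550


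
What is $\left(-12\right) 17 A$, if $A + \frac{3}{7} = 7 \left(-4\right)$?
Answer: $\frac{40596}{7} \approx 5799.4$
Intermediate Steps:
$A = - \frac{199}{7}$ ($A = - \frac{3}{7} + 7 \left(-4\right) = - \frac{3}{7} - 28 = - \frac{199}{7} \approx -28.429$)
$\left(-12\right) 17 A = \left(-12\right) 17 \left(- \frac{199}{7}\right) = \left(-204\right) \left(- \frac{199}{7}\right) = \frac{40596}{7}$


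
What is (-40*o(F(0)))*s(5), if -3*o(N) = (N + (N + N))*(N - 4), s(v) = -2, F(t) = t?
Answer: 0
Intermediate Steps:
o(N) = -N*(-4 + N) (o(N) = -(N + (N + N))*(N - 4)/3 = -(N + 2*N)*(-4 + N)/3 = -3*N*(-4 + N)/3 = -N*(-4 + N))
(-40*o(F(0)))*s(5) = -0*(4 - 1*0)*(-2) = -0*(4 + 0)*(-2) = -0*4*(-2) = -40*0*(-2) = 0*(-2) = 0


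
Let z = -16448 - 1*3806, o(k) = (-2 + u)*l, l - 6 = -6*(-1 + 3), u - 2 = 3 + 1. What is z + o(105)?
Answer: -20278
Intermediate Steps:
u = 6 (u = 2 + (3 + 1) = 2 + 4 = 6)
l = -6 (l = 6 - 6*(-1 + 3) = 6 - 6*2 = 6 - 1*12 = 6 - 12 = -6)
o(k) = -24 (o(k) = (-2 + 6)*(-6) = 4*(-6) = -24)
z = -20254 (z = -16448 - 3806 = -20254)
z + o(105) = -20254 - 24 = -20278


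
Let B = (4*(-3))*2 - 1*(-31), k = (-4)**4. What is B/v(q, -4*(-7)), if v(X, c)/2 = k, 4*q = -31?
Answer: 7/512 ≈ 0.013672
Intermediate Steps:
q = -31/4 (q = (1/4)*(-31) = -31/4 ≈ -7.7500)
k = 256
B = 7 (B = -12*2 + 31 = -24 + 31 = 7)
v(X, c) = 512 (v(X, c) = 2*256 = 512)
B/v(q, -4*(-7)) = 7/512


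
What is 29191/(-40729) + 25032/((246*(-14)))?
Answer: -13334073/1669889 ≈ -7.9850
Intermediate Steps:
29191/(-40729) + 25032/((246*(-14))) = 29191*(-1/40729) + 25032/(-3444) = -29191/40729 + 25032*(-1/3444) = -29191/40729 - 298/41 = -13334073/1669889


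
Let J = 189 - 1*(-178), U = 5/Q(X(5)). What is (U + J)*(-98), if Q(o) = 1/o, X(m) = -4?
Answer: -34006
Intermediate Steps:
U = -20 (U = 5/(1/(-4)) = 5/(-¼) = 5*(-4) = -20)
J = 367 (J = 189 + 178 = 367)
(U + J)*(-98) = (-20 + 367)*(-98) = 347*(-98) = -34006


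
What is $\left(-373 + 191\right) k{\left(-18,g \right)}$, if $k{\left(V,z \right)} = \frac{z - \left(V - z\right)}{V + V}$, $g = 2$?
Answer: $\frac{1001}{9} \approx 111.22$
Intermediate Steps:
$k{\left(V,z \right)} = \frac{- V + 2 z}{2 V}$
$\left(-373 + 191\right) k{\left(-18,g \right)} = \left(-373 + 191\right) \frac{2 - -9}{-18} = - 182 \left(- \frac{2 + 9}{18}\right) = - 182 \left(\left(- \frac{1}{18}\right) 11\right) = \left(-182\right) \left(- \frac{11}{18}\right) = \frac{1001}{9}$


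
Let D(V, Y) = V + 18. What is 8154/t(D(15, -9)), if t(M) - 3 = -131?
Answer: -4077/64 ≈ -63.703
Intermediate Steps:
D(V, Y) = 18 + V
t(M) = -128 (t(M) = 3 - 131 = -128)
8154/t(D(15, -9)) = 8154/(-128) = 8154*(-1/128) = -4077/64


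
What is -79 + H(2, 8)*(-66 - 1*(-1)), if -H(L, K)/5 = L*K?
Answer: 5121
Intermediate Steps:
H(L, K) = -5*K*L (H(L, K) = -5*L*K = -5*K*L)
-79 + H(2, 8)*(-66 - 1*(-1)) = -79 + (-5*8*2)*(-66 - 1*(-1)) = -79 - 80*(-66 + 1) = -79 - 80*(-65) = -79 + 5200 = 5121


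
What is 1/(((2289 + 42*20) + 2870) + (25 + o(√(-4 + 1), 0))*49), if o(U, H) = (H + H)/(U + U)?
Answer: 1/7224 ≈ 0.00013843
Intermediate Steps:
o(U, H) = H/U (o(U, H) = (2*H)/((2*U)) = (2*H)*(1/(2*U)) = H/U)
1/(((2289 + 42*20) + 2870) + (25 + o(√(-4 + 1), 0))*49) = 1/(((2289 + 42*20) + 2870) + (25 + 0/(√(-4 + 1)))*49) = 1/(((2289 + 840) + 2870) + (25 + 0/(√(-3)))*49) = 1/((3129 + 2870) + (25 + 0/((I*√3)))*49) = 1/(5999 + (25 + 0*(-I*√3/3))*49) = 1/(5999 + (25 + 0)*49) = 1/(5999 + 25*49) = 1/(5999 + 1225) = 1/7224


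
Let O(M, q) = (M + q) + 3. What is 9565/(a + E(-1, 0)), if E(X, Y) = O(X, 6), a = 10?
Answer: 9565/18 ≈ 531.39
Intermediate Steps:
O(M, q) = 3 + M + q
E(X, Y) = 9 + X (E(X, Y) = 3 + X + 6 = 9 + X)
9565/(a + E(-1, 0)) = 9565/(10 + (9 - 1)) = 9565/(10 + 8) = 9565/18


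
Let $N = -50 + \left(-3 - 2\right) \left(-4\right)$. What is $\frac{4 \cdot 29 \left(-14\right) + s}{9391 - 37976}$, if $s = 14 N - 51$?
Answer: $\frac{419}{5717} \approx 0.07329$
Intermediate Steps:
$N = -30$ ($N = -50 + \left(-3 - 2\right) \left(-4\right) = -50 - -20 = -50 + 20 = -30$)
$s = -471$ ($s = 14 \left(-30\right) - 51 = -420 - 51 = -471$)
$\frac{4 \cdot 29 \left(-14\right) + s}{9391 - 37976} = \frac{4 \cdot 29 \left(-14\right) - 471}{9391 - 37976} = \frac{116 \left(-14\right) - 471}{-28585} = \left(-1624 - 471\right) \left(- \frac{1}{28585}\right) = \left(-2095\right) \left(- \frac{1}{28585}\right) = \frac{419}{5717}$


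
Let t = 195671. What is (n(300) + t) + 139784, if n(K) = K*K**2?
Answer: 27335455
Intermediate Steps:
n(K) = K**3
(n(300) + t) + 139784 = (300**3 + 195671) + 139784 = (27000000 + 195671) + 139784 = 27195671 + 139784 = 27335455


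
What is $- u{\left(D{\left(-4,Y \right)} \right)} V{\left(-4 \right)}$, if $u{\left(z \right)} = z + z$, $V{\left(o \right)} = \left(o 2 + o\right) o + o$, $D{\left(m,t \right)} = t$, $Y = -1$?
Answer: $88$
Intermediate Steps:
$V{\left(o \right)} = o + 3 o^{2}$ ($V{\left(o \right)} = \left(2 o + o\right) o + o = 3 o o + o = 3 o^{2} + o = o + 3 o^{2}$)
$u{\left(z \right)} = 2 z$
$- u{\left(D{\left(-4,Y \right)} \right)} V{\left(-4 \right)} = - 2 \left(-1\right) \left(- 4 \left(1 + 3 \left(-4\right)\right)\right) = \left(-1\right) \left(-2\right) \left(- 4 \left(1 - 12\right)\right) = 2 \left(\left(-4\right) \left(-11\right)\right) = 2 \cdot 44 = 88$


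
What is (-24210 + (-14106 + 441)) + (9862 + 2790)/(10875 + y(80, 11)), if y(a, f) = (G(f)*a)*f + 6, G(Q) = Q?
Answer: -778735223/20561 ≈ -37874.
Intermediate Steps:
y(a, f) = 6 + a*f² (y(a, f) = (f*a)*f + 6 = (a*f)*f + 6 = a*f² + 6 = 6 + a*f²)
(-24210 + (-14106 + 441)) + (9862 + 2790)/(10875 + y(80, 11)) = (-24210 + (-14106 + 441)) + (9862 + 2790)/(10875 + (6 + 80*11²)) = (-24210 - 13665) + 12652/(10875 + (6 + 80*121)) = -37875 + 12652/(10875 + (6 + 9680)) = -37875 + 12652/(10875 + 9686) = -37875 + 12652/20561 = -778735223/20561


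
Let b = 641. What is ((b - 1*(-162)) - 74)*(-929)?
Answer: -677241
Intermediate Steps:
((b - 1*(-162)) - 74)*(-929) = ((641 - 1*(-162)) - 74)*(-929) = ((641 + 162) - 74)*(-929) = (803 - 74)*(-929) = 729*(-929) = -677241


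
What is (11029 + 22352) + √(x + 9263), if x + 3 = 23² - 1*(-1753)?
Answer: 33381 + √11542 ≈ 33488.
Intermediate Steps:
x = 2279 (x = -3 + (23² - 1*(-1753)) = -3 + (529 + 1753) = -3 + 2282 = 2279)
(11029 + 22352) + √(x + 9263) = (11029 + 22352) + √(2279 + 9263) = 33381 + √11542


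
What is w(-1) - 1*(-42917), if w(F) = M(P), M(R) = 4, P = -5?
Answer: 42921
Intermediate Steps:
w(F) = 4
w(-1) - 1*(-42917) = 4 - 1*(-42917) = 4 + 42917 = 42921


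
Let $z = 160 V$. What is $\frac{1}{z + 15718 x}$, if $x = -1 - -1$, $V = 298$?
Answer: $\frac{1}{47680} \approx 2.0973 \cdot 10^{-5}$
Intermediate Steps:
$x = 0$ ($x = -1 + 1 = 0$)
$z = 47680$ ($z = 160 \cdot 298 = 47680$)
$\frac{1}{z + 15718 x} = \frac{1}{47680 + 15718 \cdot 0} = \frac{1}{47680 + 0} = \frac{1}{47680}$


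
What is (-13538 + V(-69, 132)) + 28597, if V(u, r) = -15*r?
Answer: 13079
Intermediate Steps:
(-13538 + V(-69, 132)) + 28597 = (-13538 - 15*132) + 28597 = (-13538 - 1980) + 28597 = -15518 + 28597 = 13079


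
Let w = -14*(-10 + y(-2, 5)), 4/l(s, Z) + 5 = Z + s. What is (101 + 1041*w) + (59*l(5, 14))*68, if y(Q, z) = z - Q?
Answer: 314785/7 ≈ 44969.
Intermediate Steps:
l(s, Z) = 4/(-5 + Z + s) (l(s, Z) = 4/(-5 + (Z + s)) = 4/(-5 + Z + s))
w = 42 (w = -14*(-10 + (5 - 1*(-2))) = -14*(-10 + (5 + 2)) = -14*(-10 + 7) = -14*(-3) = 42)
(101 + 1041*w) + (59*l(5, 14))*68 = (101 + 1041*42) + (59*(4/(-5 + 14 + 5)))*68 = (101 + 43722) + (59*(4/14))*68 = 43823 + (59*(4*(1/14)))*68 = 43823 + (59*(2/7))*68 = 43823 + (118/7)*68 = 43823 + 8024/7 = 314785/7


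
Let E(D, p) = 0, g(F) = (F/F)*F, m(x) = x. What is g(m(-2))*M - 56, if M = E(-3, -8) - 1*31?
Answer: 6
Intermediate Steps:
g(F) = F (g(F) = 1*F = F)
M = -31 (M = 0 - 1*31 = 0 - 31 = -31)
g(m(-2))*M - 56 = -2*(-31) - 56 = 62 - 56 = 6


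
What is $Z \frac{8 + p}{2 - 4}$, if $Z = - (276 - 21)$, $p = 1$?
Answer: $\frac{2295}{2} \approx 1147.5$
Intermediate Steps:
$Z = -255$ ($Z = - (276 - 21) = \left(-1\right) 255 = -255$)
$Z \frac{8 + p}{2 - 4} = - 255 \frac{8 + 1}{2 - 4} = - 255 \frac{9}{-2} = - 255 \cdot 9 \left(- \frac{1}{2}\right) = \left(-255\right) \left(- \frac{9}{2}\right) = \frac{2295}{2}$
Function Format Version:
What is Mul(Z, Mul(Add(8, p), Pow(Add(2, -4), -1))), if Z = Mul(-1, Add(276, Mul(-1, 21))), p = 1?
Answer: Rational(2295, 2) ≈ 1147.5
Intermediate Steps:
Z = -255 (Z = Mul(-1, Add(276, -21)) = Mul(-1, 255) = -255)
Mul(Z, Mul(Add(8, p), Pow(Add(2, -4), -1))) = Mul(-255, Mul(Add(8, 1), Pow(Add(2, -4), -1))) = Mul(-255, Mul(9, Pow(-2, -1))) = Mul(-255, Mul(9, Rational(-1, 2))) = Mul(-255, Rational(-9, 2)) = Rational(2295, 2)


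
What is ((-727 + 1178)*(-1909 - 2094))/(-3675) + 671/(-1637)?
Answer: 2952896936/6015975 ≈ 490.84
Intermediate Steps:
((-727 + 1178)*(-1909 - 2094))/(-3675) + 671/(-1637) = (451*(-4003))*(-1/3675) + 671*(-1/1637) = -1805353*(-1/3675) - 671/1637 = 1805353/3675 - 671/1637 = 2952896936/6015975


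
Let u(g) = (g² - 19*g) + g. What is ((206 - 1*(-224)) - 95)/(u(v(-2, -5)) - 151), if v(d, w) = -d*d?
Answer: -335/63 ≈ -5.3175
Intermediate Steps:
v(d, w) = -d²
u(g) = g² - 18*g
((206 - 1*(-224)) - 95)/(u(v(-2, -5)) - 151) = ((206 - 1*(-224)) - 95)/((-1*(-2)²)*(-18 - 1*(-2)²) - 151) = ((206 + 224) - 95)/((-1*4)*(-18 - 1*4) - 151) = (430 - 95)/(-4*(-18 - 4) - 151) = 335/(-4*(-22) - 151) = 335/(88 - 151) = 335/(-63) = 335*(-1/63) = -335/63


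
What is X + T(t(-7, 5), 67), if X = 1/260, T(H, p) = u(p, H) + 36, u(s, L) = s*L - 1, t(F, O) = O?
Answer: 96201/260 ≈ 370.00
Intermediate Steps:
u(s, L) = -1 + L*s (u(s, L) = L*s - 1 = -1 + L*s)
T(H, p) = 35 + H*p (T(H, p) = (-1 + H*p) + 36 = 35 + H*p)
X = 1/260 ≈ 0.0038462
X + T(t(-7, 5), 67) = 1/260 + (35 + 5*67) = 1/260 + (35 + 335) = 1/260 + 370 = 96201/260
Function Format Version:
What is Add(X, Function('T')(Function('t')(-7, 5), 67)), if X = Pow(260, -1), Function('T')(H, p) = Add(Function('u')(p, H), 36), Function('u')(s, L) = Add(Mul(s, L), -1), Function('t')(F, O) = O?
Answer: Rational(96201, 260) ≈ 370.00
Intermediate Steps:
Function('u')(s, L) = Add(-1, Mul(L, s)) (Function('u')(s, L) = Add(Mul(L, s), -1) = Add(-1, Mul(L, s)))
Function('T')(H, p) = Add(35, Mul(H, p)) (Function('T')(H, p) = Add(Add(-1, Mul(H, p)), 36) = Add(35, Mul(H, p)))
X = Rational(1, 260) ≈ 0.0038462
Add(X, Function('T')(Function('t')(-7, 5), 67)) = Add(Rational(1, 260), Add(35, Mul(5, 67))) = Add(Rational(1, 260), Add(35, 335)) = Add(Rational(1, 260), 370) = Rational(96201, 260)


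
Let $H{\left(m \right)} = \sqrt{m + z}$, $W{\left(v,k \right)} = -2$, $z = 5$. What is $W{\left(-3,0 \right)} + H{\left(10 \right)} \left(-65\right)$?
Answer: $-2 - 65 \sqrt{15} \approx -253.74$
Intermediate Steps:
$H{\left(m \right)} = \sqrt{5 + m}$ ($H{\left(m \right)} = \sqrt{m + 5} = \sqrt{5 + m}$)
$W{\left(-3,0 \right)} + H{\left(10 \right)} \left(-65\right) = -2 + \sqrt{5 + 10} \left(-65\right) = -2 + \sqrt{15} \left(-65\right) = -2 - 65 \sqrt{15}$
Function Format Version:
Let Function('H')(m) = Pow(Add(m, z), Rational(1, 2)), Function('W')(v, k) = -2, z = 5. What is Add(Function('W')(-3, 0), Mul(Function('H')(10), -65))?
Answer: Add(-2, Mul(-65, Pow(15, Rational(1, 2)))) ≈ -253.74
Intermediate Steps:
Function('H')(m) = Pow(Add(5, m), Rational(1, 2)) (Function('H')(m) = Pow(Add(m, 5), Rational(1, 2)) = Pow(Add(5, m), Rational(1, 2)))
Add(Function('W')(-3, 0), Mul(Function('H')(10), -65)) = Add(-2, Mul(Pow(Add(5, 10), Rational(1, 2)), -65)) = Add(-2, Mul(Pow(15, Rational(1, 2)), -65)) = Add(-2, Mul(-65, Pow(15, Rational(1, 2))))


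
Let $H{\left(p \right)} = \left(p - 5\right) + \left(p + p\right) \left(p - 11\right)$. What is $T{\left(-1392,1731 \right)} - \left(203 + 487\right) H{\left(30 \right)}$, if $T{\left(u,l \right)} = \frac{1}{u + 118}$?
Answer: $- \frac{1024104901}{1274} \approx -8.0385 \cdot 10^{5}$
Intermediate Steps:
$T{\left(u,l \right)} = \frac{1}{118 + u}$
$H{\left(p \right)} = -5 + p + 2 p \left(-11 + p\right)$ ($H{\left(p \right)} = \left(-5 + p\right) + 2 p \left(-11 + p\right) = -5 + p + 2 p \left(-11 + p\right)$)
$T{\left(-1392,1731 \right)} - \left(203 + 487\right) H{\left(30 \right)} = \frac{1}{118 - 1392} - \left(203 + 487\right) \left(-5 - 630 + 2 \cdot 30^{2}\right) = \frac{1}{-1274} - 690 \left(-5 - 630 + 2 \cdot 900\right) = - \frac{1}{1274} - 690 \left(-5 - 630 + 1800\right) = - \frac{1}{1274} - 690 \cdot 1165 = - \frac{1}{1274} - 803850 = - \frac{1024104901}{1274}$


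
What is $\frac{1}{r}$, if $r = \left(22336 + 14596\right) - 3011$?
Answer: $\frac{1}{33921} \approx 2.948 \cdot 10^{-5}$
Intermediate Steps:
$r = 33921$ ($r = 36932 - 3011 = 33921$)
$\frac{1}{r} = \frac{1}{33921}$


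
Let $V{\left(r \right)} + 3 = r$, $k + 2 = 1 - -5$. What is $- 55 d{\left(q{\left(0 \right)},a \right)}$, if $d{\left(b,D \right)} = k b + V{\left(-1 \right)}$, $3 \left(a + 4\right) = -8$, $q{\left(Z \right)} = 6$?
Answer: $-1100$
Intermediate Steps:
$k = 4$ ($k = -2 + \left(1 - -5\right) = -2 + \left(1 + 5\right) = -2 + 6 = 4$)
$V{\left(r \right)} = -3 + r$
$a = - \frac{20}{3}$ ($a = -4 + \frac{1}{3} \left(-8\right) = -4 - \frac{8}{3} = - \frac{20}{3} \approx -6.6667$)
$d{\left(b,D \right)} = -4 + 4 b$ ($d{\left(b,D \right)} = 4 b - 4 = -4 + 4 b$)
$- 55 d{\left(q{\left(0 \right)},a \right)} = - 55 \left(-4 + 4 \cdot 6\right) = - 55 \left(-4 + 24\right) = \left(-55\right) 20 = -1100$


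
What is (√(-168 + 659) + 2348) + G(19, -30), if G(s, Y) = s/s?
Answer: 2349 + √491 ≈ 2371.2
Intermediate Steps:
G(s, Y) = 1
(√(-168 + 659) + 2348) + G(19, -30) = (√(-168 + 659) + 2348) + 1 = (√491 + 2348) + 1 = (2348 + √491) + 1 = 2349 + √491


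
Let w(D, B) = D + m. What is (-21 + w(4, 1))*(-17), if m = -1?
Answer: 306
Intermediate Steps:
w(D, B) = -1 + D (w(D, B) = D - 1 = -1 + D)
(-21 + w(4, 1))*(-17) = (-21 + (-1 + 4))*(-17) = (-21 + 3)*(-17) = -18*(-17) = 306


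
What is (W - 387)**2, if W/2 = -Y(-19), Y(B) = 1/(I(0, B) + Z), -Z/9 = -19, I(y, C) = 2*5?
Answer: 4906862401/32761 ≈ 1.4978e+5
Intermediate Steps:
I(y, C) = 10
Z = 171 (Z = -9*(-19) = 171)
Y(B) = 1/181 (Y(B) = 1/(10 + 171) = 1/181)
W = -2/181 (W = 2*(-1*1/181) = 2*(-1/181) = -2/181 ≈ -0.011050)
(W - 387)**2 = (-2/181 - 387)**2 = (-70049/181)**2 = 4906862401/32761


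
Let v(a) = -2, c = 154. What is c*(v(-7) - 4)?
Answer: -924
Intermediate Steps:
c*(v(-7) - 4) = 154*(-2 - 4) = 154*(-6) = -924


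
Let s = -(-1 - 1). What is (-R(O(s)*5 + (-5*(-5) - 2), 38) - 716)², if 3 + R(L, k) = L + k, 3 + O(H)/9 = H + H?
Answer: 670761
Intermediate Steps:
s = 2 (s = -1*(-2) = 2)
O(H) = -27 + 18*H (O(H) = -27 + 9*(H + H) = -27 + 9*(2*H) = -27 + 18*H)
R(L, k) = -3 + L + k (R(L, k) = -3 + (L + k) = -3 + L + k)
(-R(O(s)*5 + (-5*(-5) - 2), 38) - 716)² = (-(-3 + ((-27 + 18*2)*5 + (-5*(-5) - 2)) + 38) - 716)² = (-(-3 + ((-27 + 36)*5 + (25 - 2)) + 38) - 716)² = (-(-3 + (9*5 + 23) + 38) - 716)² = (-(-3 + (45 + 23) + 38) - 716)² = (-(-3 + 68 + 38) - 716)² = (-1*103 - 716)² = (-103 - 716)² = (-819)² = 670761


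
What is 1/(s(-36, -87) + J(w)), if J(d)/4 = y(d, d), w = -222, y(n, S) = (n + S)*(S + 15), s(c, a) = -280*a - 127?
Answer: 1/391865 ≈ 2.5519e-6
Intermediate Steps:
s(c, a) = -127 - 280*a
y(n, S) = (15 + S)*(S + n) (y(n, S) = (S + n)*(15 + S) = (15 + S)*(S + n))
J(d) = 8*d² + 120*d (J(d) = 4*(d² + 15*d + 15*d + d*d) = 4*(d² + 15*d + 15*d + d²) = 4*(2*d² + 30*d) = 8*d² + 120*d)
1/(s(-36, -87) + J(w)) = 1/((-127 - 280*(-87)) + 8*(-222)*(15 - 222)) = 1/((-127 + 24360) + 8*(-222)*(-207)) = 1/(24233 + 367632) = 1/391865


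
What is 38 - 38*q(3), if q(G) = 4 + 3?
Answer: -228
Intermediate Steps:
q(G) = 7
38 - 38*q(3) = 38 - 38*7 = 38 - 266 = -228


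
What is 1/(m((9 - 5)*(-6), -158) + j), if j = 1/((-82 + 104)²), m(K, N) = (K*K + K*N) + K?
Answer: 484/2102497 ≈ 0.00023020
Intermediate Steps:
m(K, N) = K + K² + K*N (m(K, N) = (K² + K*N) + K = K + K² + K*N)
j = 1/484 (j = 1/(22²) = 1/484 ≈ 0.0020661)
1/(m((9 - 5)*(-6), -158) + j) = 1/(((9 - 5)*(-6))*(1 + (9 - 5)*(-6) - 158) + 1/484) = 1/((4*(-6))*(1 + 4*(-6) - 158) + 1/484) = 1/(-24*(1 - 24 - 158) + 1/484) = 1/(-24*(-181) + 1/484) = 1/(4344 + 1/484) = 1/(2102497/484) = 484/2102497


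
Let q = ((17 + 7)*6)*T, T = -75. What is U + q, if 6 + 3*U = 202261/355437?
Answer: -11518089161/1066311 ≈ -10802.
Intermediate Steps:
q = -10800 (q = ((17 + 7)*6)*(-75) = (24*6)*(-75) = 144*(-75) = -10800)
U = -1930361/1066311 (U = -2 + (202261/355437)/3 = -2 + (202261*(1/355437))/3 = -2 + (⅓)*(202261/355437) = -2 + 202261/1066311 = -1930361/1066311 ≈ -1.8103)
U + q = -1930361/1066311 - 10800 = -11518089161/1066311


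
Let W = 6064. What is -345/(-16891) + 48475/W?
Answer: 820883305/102427024 ≈ 8.0143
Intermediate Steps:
-345/(-16891) + 48475/W = -345/(-16891) + 48475/6064 = -345*(-1/16891) + 48475*(1/6064) = 345/16891 + 48475/6064 = 820883305/102427024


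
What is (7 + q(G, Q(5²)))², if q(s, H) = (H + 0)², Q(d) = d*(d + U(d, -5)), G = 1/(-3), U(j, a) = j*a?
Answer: 39062587500049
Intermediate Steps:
U(j, a) = a*j
G = -⅓ (G = 1*(-⅓) = -⅓ ≈ -0.33333)
Q(d) = -4*d² (Q(d) = d*(d - 5*d) = d*(-4*d) = -4*d²)
q(s, H) = H²
(7 + q(G, Q(5²)))² = (7 + (-4*(5²)²)²)² = (7 + (-4*25²)²)² = (7 + (-4*625)²)² = (7 + (-2500)²)² = (7 + 6250000)² = 6250007² = 39062587500049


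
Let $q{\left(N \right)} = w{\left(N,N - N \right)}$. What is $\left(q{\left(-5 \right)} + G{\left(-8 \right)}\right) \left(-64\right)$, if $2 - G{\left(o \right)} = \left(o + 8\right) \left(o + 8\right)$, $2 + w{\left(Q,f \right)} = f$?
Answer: $0$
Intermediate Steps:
$w{\left(Q,f \right)} = -2 + f$
$q{\left(N \right)} = -2$ ($q{\left(N \right)} = -2 + \left(N - N\right) = -2 + 0 = -2$)
$G{\left(o \right)} = 2 - \left(8 + o\right)^{2}$ ($G{\left(o \right)} = 2 - \left(o + 8\right) \left(o + 8\right) = 2 - \left(8 + o\right) \left(8 + o\right) = 2 - \left(8 + o\right)^{2}$)
$\left(q{\left(-5 \right)} + G{\left(-8 \right)}\right) \left(-64\right) = \left(-2 + \left(2 - \left(8 - 8\right)^{2}\right)\right) \left(-64\right) = \left(-2 + \left(2 - 0^{2}\right)\right) \left(-64\right) = \left(-2 + \left(2 - 0\right)\right) \left(-64\right) = \left(-2 + \left(2 + 0\right)\right) \left(-64\right) = \left(-2 + 2\right) \left(-64\right) = 0 \left(-64\right) = 0$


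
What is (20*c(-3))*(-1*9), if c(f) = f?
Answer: 540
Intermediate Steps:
(20*c(-3))*(-1*9) = (20*(-3))*(-1*9) = -60*(-9) = 540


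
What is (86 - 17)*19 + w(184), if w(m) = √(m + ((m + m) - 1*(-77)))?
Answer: 1311 + √629 ≈ 1336.1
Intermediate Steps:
w(m) = √(77 + 3*m) (w(m) = √(m + (2*m + 77)) = √(m + (77 + 2*m)) = √(77 + 3*m))
(86 - 17)*19 + w(184) = (86 - 17)*19 + √(77 + 3*184) = 69*19 + √(77 + 552) = 1311 + √629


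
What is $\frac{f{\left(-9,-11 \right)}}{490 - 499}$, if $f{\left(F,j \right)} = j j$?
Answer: $- \frac{121}{9} \approx -13.444$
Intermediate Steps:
$f{\left(F,j \right)} = j^{2}$
$\frac{f{\left(-9,-11 \right)}}{490 - 499} = \frac{\left(-11\right)^{2}}{490 - 499} = \frac{121}{-9} = 121 \left(- \frac{1}{9}\right) = - \frac{121}{9}$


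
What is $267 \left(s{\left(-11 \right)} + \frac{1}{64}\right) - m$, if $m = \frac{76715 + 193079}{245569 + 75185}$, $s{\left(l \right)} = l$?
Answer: $- \frac{614521565}{209472} \approx -2933.7$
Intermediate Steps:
$m = \frac{2753}{3273}$ ($m = \frac{269794}{320754} = 269794 \cdot \frac{1}{320754} = \frac{2753}{3273} \approx 0.84112$)
$267 \left(s{\left(-11 \right)} + \frac{1}{64}\right) - m = 267 \left(-11 + \frac{1}{64}\right) - \frac{2753}{3273} = 267 \left(- \frac{703}{64}\right) - \frac{2753}{3273} = - \frac{187701}{64} - \frac{2753}{3273} = - \frac{614521565}{209472}$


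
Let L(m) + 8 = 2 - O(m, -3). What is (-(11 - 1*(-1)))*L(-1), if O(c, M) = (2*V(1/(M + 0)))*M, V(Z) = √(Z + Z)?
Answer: 72 - 24*I*√6 ≈ 72.0 - 58.788*I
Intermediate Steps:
V(Z) = √2*√Z (V(Z) = √(2*Z) = √2*√Z)
O(c, M) = 2*M*√2*√(1/M) (O(c, M) = (2*(√2*√(1/(M + 0))))*M = (2*(√2*√(1/M)))*M = (2*√2*√(1/M))*M = 2*M*√2*√(1/M))
L(m) = -6 + 2*I*√6 (L(m) = -8 + (2 - 2*(-3)*√2*√(1/(-3))) = -8 + (2 - 2*(-3)*√2*√(-⅓)) = -8 + (2 - 2*(-3)*√2*I*√3/3) = -8 + (2 - (-2)*I*√6) = -8 + (2 + 2*I*√6) = -6 + 2*I*√6)
(-(11 - 1*(-1)))*L(-1) = (-(11 - 1*(-1)))*(-6 + 2*I*√6) = (-(11 + 1))*(-6 + 2*I*√6) = (-1*12)*(-6 + 2*I*√6) = -12*(-6 + 2*I*√6) = 72 - 24*I*√6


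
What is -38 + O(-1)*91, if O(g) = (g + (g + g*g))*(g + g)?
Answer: 144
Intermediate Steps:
O(g) = 2*g*(g² + 2*g) (O(g) = (g + (g + g²))*(2*g) = (g² + 2*g)*(2*g) = 2*g*(g² + 2*g))
-38 + O(-1)*91 = -38 + (2*(-1)²*(2 - 1))*91 = -38 + (2*1*1)*91 = -38 + 2*91 = -38 + 182 = 144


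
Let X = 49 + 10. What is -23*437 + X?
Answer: -9992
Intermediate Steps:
X = 59
-23*437 + X = -23*437 + 59 = -10051 + 59 = -9992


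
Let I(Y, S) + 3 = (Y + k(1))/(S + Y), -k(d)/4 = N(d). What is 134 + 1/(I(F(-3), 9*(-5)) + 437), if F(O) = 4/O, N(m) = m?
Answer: 8085967/60342 ≈ 134.00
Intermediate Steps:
k(d) = -4*d
I(Y, S) = -3 + (-4 + Y)/(S + Y) (I(Y, S) = -3 + (Y - 4*1)/(S + Y) = -3 + (Y - 4)/(S + Y) = -3 + (-4 + Y)/(S + Y))
134 + 1/(I(F(-3), 9*(-5)) + 437) = 134 + 1/((-4 - 27*(-5) - 8/(-3))/(9*(-5) + 4/(-3)) + 437) = 134 + 1/((-4 - 3*(-45) - 8*(-1)/3)/(-45 + 4*(-1/3)) + 437) = 134 + 1/((-4 + 135 - 2*(-4/3))/(-45 - 4/3) + 437) = 134 + 1/((-4 + 135 + 8/3)/(-139/3) + 437) = 134 + 1/(-3/139*401/3 + 437) = 134 + 1/(-401/139 + 437) = 134 + 1/(60342/139) = 134 + 139/60342 = 8085967/60342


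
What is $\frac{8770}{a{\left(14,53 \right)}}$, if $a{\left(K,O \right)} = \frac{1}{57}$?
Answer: $499890$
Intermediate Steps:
$a{\left(K,O \right)} = \frac{1}{57}$
$\frac{8770}{a{\left(14,53 \right)}} = 8770 \frac{1}{\frac{1}{57}} = 8770 \cdot 57 = 499890$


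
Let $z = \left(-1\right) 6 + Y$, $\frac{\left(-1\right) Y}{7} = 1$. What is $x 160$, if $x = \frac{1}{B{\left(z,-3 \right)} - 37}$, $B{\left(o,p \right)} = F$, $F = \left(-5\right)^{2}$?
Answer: $- \frac{40}{3} \approx -13.333$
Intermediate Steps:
$Y = -7$ ($Y = \left(-7\right) 1 = -7$)
$z = -13$ ($z = \left(-1\right) 6 - 7 = -6 - 7 = -13$)
$F = 25$
$B{\left(o,p \right)} = 25$
$x = - \frac{1}{12}$ ($x = \frac{1}{25 - 37} = \frac{1}{-12} = - \frac{1}{12} \approx -0.083333$)
$x 160 = \left(- \frac{1}{12}\right) 160 = - \frac{40}{3}$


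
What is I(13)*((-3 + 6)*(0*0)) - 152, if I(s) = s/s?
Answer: -152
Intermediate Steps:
I(s) = 1
I(13)*((-3 + 6)*(0*0)) - 152 = 1*((-3 + 6)*(0*0)) - 152 = 1*(3*0) - 152 = 1*0 - 152 = 0 - 152 = -152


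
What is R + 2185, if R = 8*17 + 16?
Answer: 2337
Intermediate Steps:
R = 152 (R = 136 + 16 = 152)
R + 2185 = 152 + 2185 = 2337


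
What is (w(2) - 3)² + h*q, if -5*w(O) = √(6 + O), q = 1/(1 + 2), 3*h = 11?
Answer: 2372/225 + 12*√2/5 ≈ 13.936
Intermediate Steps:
h = 11/3 (h = (⅓)*11 = 11/3 ≈ 3.6667)
q = ⅓ (q = 1/3 = ⅓ ≈ 0.33333)
w(O) = -√(6 + O)/5
(w(2) - 3)² + h*q = (-√(6 + 2)/5 - 3)² + (11/3)*(⅓) = (-2*√2/5 - 3)² + 11/9 = (-3 - 2*√2/5)² + 11/9 = 11/9 + (-3 - 2*√2/5)²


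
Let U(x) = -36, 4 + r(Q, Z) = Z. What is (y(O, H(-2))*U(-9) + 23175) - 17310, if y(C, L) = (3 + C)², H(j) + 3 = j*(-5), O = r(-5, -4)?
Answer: 4965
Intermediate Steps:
r(Q, Z) = -4 + Z
O = -8 (O = -4 - 4 = -8)
H(j) = -3 - 5*j (H(j) = -3 + j*(-5) = -3 - 5*j)
(y(O, H(-2))*U(-9) + 23175) - 17310 = ((3 - 8)²*(-36) + 23175) - 17310 = ((-5)²*(-36) + 23175) - 17310 = (25*(-36) + 23175) - 17310 = (-900 + 23175) - 17310 = 22275 - 17310 = 4965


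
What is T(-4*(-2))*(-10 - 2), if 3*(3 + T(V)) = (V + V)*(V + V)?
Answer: -988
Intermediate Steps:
T(V) = -3 + 4*V²/3 (T(V) = -3 + ((V + V)*(V + V))/3 = -3 + ((2*V)*(2*V))/3 = -3 + (4*V²)/3 = -3 + 4*V²/3)
T(-4*(-2))*(-10 - 2) = (-3 + 4*(-4*(-2))²/3)*(-10 - 2) = (-3 + (4/3)*8²)*(-12) = (-3 + (4/3)*64)*(-12) = (-3 + 256/3)*(-12) = (247/3)*(-12) = -988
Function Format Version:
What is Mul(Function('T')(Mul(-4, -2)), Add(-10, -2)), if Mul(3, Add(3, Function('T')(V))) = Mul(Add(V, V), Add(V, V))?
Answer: -988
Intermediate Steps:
Function('T')(V) = Add(-3, Mul(Rational(4, 3), Pow(V, 2))) (Function('T')(V) = Add(-3, Mul(Rational(1, 3), Mul(Add(V, V), Add(V, V)))) = Add(-3, Mul(Rational(1, 3), Mul(Mul(2, V), Mul(2, V)))) = Add(-3, Mul(Rational(1, 3), Mul(4, Pow(V, 2)))) = Add(-3, Mul(Rational(4, 3), Pow(V, 2))))
Mul(Function('T')(Mul(-4, -2)), Add(-10, -2)) = Mul(Add(-3, Mul(Rational(4, 3), Pow(Mul(-4, -2), 2))), Add(-10, -2)) = Mul(Add(-3, Mul(Rational(4, 3), Pow(8, 2))), -12) = Mul(Add(-3, Mul(Rational(4, 3), 64)), -12) = Mul(Add(-3, Rational(256, 3)), -12) = Mul(Rational(247, 3), -12) = -988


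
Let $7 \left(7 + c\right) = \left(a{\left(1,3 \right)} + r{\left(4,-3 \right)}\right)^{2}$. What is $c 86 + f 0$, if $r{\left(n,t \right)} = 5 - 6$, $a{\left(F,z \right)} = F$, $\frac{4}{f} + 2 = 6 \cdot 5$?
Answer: $-602$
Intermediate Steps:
$f = \frac{1}{7}$ ($f = \frac{4}{-2 + 6 \cdot 5} = \frac{4}{-2 + 30} = \frac{4}{28} = 4 \cdot \frac{1}{28} = \frac{1}{7} \approx 0.14286$)
$r{\left(n,t \right)} = -1$ ($r{\left(n,t \right)} = 5 - 6 = -1$)
$c = -7$ ($c = -7 + \frac{\left(1 - 1\right)^{2}}{7} = -7 + \frac{0^{2}}{7} = -7 + \frac{1}{7} \cdot 0 = -7 + 0 = -7$)
$c 86 + f 0 = \left(-7\right) 86 + \frac{1}{7} \cdot 0 = -602 + 0 = -602$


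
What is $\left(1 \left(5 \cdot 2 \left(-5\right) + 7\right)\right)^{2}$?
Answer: $1849$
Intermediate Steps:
$\left(1 \left(5 \cdot 2 \left(-5\right) + 7\right)\right)^{2} = \left(1 \left(10 \left(-5\right) + 7\right)\right)^{2} = \left(1 \left(-50 + 7\right)\right)^{2} = \left(1 \left(-43\right)\right)^{2} = \left(-43\right)^{2} = 1849$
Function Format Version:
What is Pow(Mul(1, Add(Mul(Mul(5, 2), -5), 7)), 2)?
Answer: 1849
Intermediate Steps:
Pow(Mul(1, Add(Mul(Mul(5, 2), -5), 7)), 2) = Pow(Mul(1, Add(Mul(10, -5), 7)), 2) = Pow(Mul(1, Add(-50, 7)), 2) = Pow(Mul(1, -43), 2) = Pow(-43, 2) = 1849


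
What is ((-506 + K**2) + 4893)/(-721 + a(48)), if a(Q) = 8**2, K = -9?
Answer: -4468/657 ≈ -6.8006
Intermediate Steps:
a(Q) = 64
((-506 + K**2) + 4893)/(-721 + a(48)) = ((-506 + (-9)**2) + 4893)/(-721 + 64) = ((-506 + 81) + 4893)/(-657) = (-425 + 4893)*(-1/657) = 4468*(-1/657) = -4468/657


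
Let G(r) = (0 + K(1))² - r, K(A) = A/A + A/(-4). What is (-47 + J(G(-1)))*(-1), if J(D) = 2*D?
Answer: 351/8 ≈ 43.875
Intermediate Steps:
K(A) = 1 - A/4 (K(A) = 1 + A*(-¼) = 1 - A/4)
G(r) = 9/16 - r (G(r) = (0 + (1 - ¼*1))² - r = (0 + (1 - ¼))² - r = (0 + ¾)² - r = (¾)² - r = 9/16 - r)
(-47 + J(G(-1)))*(-1) = (-47 + 2*(9/16 - 1*(-1)))*(-1) = (-47 + 2*(9/16 + 1))*(-1) = (-47 + 2*(25/16))*(-1) = (-47 + 25/8)*(-1) = -351/8*(-1) = 351/8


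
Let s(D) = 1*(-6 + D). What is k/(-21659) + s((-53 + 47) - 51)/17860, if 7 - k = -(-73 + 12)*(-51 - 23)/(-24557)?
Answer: -36497940069/9499377925180 ≈ -0.0038421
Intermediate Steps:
k = 167385/24557 (k = 7 - (-1)*((-73 + 12)*(-51 - 23))/(-24557) = 7 - (-1)*-61*(-74)*(-1/24557) = 7 - (-1)*4514*(-1/24557) = 7 - (-1)*(-4514)/24557 = 7 - 1*4514/24557 = 7 - 4514/24557 = 167385/24557 ≈ 6.8162)
s(D) = -6 + D
k/(-21659) + s((-53 + 47) - 51)/17860 = (167385/24557)/(-21659) + (-6 + ((-53 + 47) - 51))/17860 = (167385/24557)*(-1/21659) + (-6 + (-6 - 51))*(1/17860) = -167385/531880063 + (-6 - 57)*(1/17860) = -167385/531880063 - 63*1/17860 = -167385/531880063 - 63/17860 = -36497940069/9499377925180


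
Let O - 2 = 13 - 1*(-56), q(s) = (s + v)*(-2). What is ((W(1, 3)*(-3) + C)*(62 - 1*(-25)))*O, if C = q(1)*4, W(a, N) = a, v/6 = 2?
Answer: -660939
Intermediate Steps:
v = 12 (v = 6*2 = 12)
q(s) = -24 - 2*s (q(s) = (s + 12)*(-2) = (12 + s)*(-2) = -24 - 2*s)
C = -104 (C = (-24 - 2*1)*4 = (-24 - 2)*4 = -26*4 = -104)
O = 71 (O = 2 + (13 - 1*(-56)) = 2 + (13 + 56) = 2 + 69 = 71)
((W(1, 3)*(-3) + C)*(62 - 1*(-25)))*O = ((1*(-3) - 104)*(62 - 1*(-25)))*71 = ((-3 - 104)*(62 + 25))*71 = -107*87*71 = -9309*71 = -660939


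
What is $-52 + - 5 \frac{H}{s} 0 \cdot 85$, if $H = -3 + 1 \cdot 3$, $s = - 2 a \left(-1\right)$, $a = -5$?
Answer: $-52$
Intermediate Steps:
$s = -10$ ($s = \left(-2\right) \left(-5\right) \left(-1\right) = 10 \left(-1\right) = -10$)
$H = 0$ ($H = -3 + 3 = 0$)
$-52 + - 5 \frac{H}{s} 0 \cdot 85 = -52 + - 5 \frac{0}{-10} \cdot 0 \cdot 85 = -52 + - 5 \cdot 0 \left(- \frac{1}{10}\right) 0 \cdot 85 = -52 + \left(-5\right) 0 \cdot 0 \cdot 85 = -52 + 0 \cdot 0 \cdot 85 = -52 + 0 \cdot 85 = -52 + 0 = -52$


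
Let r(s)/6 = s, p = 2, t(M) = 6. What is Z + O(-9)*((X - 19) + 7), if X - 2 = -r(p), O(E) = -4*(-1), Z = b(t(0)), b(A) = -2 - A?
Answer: -96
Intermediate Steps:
Z = -8 (Z = -2 - 1*6 = -2 - 6 = -8)
O(E) = 4
r(s) = 6*s
X = -10 (X = 2 - 6*2 = 2 - 1*12 = 2 - 12 = -10)
Z + O(-9)*((X - 19) + 7) = -8 + 4*((-10 - 19) + 7) = -8 + 4*(-29 + 7) = -8 + 4*(-22) = -8 - 88 = -96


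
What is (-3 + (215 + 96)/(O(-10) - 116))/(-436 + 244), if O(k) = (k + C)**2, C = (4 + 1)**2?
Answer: 1/1308 ≈ 0.00076453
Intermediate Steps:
C = 25 (C = 5**2 = 25)
O(k) = (25 + k)**2 (O(k) = (k + 25)**2 = (25 + k)**2)
(-3 + (215 + 96)/(O(-10) - 116))/(-436 + 244) = (-3 + (215 + 96)/((25 - 10)**2 - 116))/(-436 + 244) = (-3 + 311/(15**2 - 116))/(-192) = (-3 + 311/(225 - 116))*(-1/192) = (-3 + 311/109)*(-1/192) = -16/109*(-1/192) = 1/1308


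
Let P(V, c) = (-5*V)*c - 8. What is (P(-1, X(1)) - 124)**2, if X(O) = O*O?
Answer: 16129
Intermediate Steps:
X(O) = O**2
P(V, c) = -8 - 5*V*c (P(V, c) = -5*V*c - 8 = -8 - 5*V*c)
(P(-1, X(1)) - 124)**2 = ((-8 - 5*(-1)*1**2) - 124)**2 = ((-8 - 5*(-1)*1) - 124)**2 = ((-8 + 5) - 124)**2 = (-3 - 124)**2 = (-127)**2 = 16129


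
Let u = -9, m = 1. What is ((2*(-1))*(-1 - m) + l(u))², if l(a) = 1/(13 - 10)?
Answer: 169/9 ≈ 18.778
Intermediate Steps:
l(a) = ⅓ (l(a) = 1/3 = ⅓)
((2*(-1))*(-1 - m) + l(u))² = ((2*(-1))*(-1 - 1*1) + ⅓)² = (-2*(-1 - 1) + ⅓)² = (-2*(-2) + ⅓)² = (4 + ⅓)² = (13/3)² = 169/9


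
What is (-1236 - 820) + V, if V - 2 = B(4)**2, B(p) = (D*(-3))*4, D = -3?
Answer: -758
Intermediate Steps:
B(p) = 36 (B(p) = -3*(-3)*4 = 9*4 = 36)
V = 1298 (V = 2 + 36**2 = 2 + 1296 = 1298)
(-1236 - 820) + V = (-1236 - 820) + 1298 = -2056 + 1298 = -758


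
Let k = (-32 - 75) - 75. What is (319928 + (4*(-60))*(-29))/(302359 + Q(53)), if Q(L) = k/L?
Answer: 17325064/16024845 ≈ 1.0811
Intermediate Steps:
k = -182 (k = -107 - 75 = -182)
Q(L) = -182/L
(319928 + (4*(-60))*(-29))/(302359 + Q(53)) = (319928 + (4*(-60))*(-29))/(302359 - 182/53) = (319928 - 240*(-29))/(302359 - 182*1/53) = (319928 + 6960)/(302359 - 182/53) = 326888/(16024845/53) = 326888*(53/16024845) = 17325064/16024845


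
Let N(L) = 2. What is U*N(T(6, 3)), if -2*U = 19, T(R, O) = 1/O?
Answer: -19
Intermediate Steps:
U = -19/2 (U = -½*19 = -19/2 ≈ -9.5000)
U*N(T(6, 3)) = -19/2*2 = -19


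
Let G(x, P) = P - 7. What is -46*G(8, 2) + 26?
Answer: 256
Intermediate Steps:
G(x, P) = -7 + P
-46*G(8, 2) + 26 = -46*(-7 + 2) + 26 = -46*(-5) + 26 = 230 + 26 = 256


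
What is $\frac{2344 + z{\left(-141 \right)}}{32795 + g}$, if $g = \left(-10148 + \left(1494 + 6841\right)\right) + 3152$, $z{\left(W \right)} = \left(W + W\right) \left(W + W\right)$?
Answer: $\frac{40934}{17067} \approx 2.3984$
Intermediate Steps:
$z{\left(W \right)} = 4 W^{2}$ ($z{\left(W \right)} = 2 W 2 W = 4 W^{2}$)
$g = 1339$ ($g = \left(-10148 + 8335\right) + 3152 = -1813 + 3152 = 1339$)
$\frac{2344 + z{\left(-141 \right)}}{32795 + g} = \frac{2344 + 4 \left(-141\right)^{2}}{32795 + 1339} = \frac{2344 + 4 \cdot 19881}{34134} = \left(2344 + 79524\right) \frac{1}{34134} = 81868 \cdot \frac{1}{34134} = \frac{40934}{17067}$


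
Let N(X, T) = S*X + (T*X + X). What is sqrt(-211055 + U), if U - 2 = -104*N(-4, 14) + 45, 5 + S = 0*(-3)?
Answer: 32*I*sqrt(202) ≈ 454.81*I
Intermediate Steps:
S = -5 (S = -5 + 0*(-3) = -5 + 0 = -5)
N(X, T) = -4*X + T*X (N(X, T) = -5*X + (T*X + X) = -5*X + (X + T*X) = -4*X + T*X)
U = 4207 (U = 2 + (-(-416)*(-4 + 14) + 45) = 2 + (-(-416)*10 + 45) = 2 + (-104*(-40) + 45) = 2 + (4160 + 45) = 2 + 4205 = 4207)
sqrt(-211055 + U) = sqrt(-211055 + 4207) = sqrt(-206848) = 32*I*sqrt(202)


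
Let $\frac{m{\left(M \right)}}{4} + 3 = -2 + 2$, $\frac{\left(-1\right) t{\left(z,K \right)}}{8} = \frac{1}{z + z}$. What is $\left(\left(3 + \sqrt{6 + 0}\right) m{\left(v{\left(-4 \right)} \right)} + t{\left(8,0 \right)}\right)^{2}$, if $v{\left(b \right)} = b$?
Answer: $\frac{8785}{4} + 876 \sqrt{6} \approx 4342.0$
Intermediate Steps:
$t{\left(z,K \right)} = - \frac{4}{z}$ ($t{\left(z,K \right)} = - \frac{8}{z + z} = - \frac{8}{2 z} = - 8 \frac{1}{2 z} = - \frac{4}{z}$)
$m{\left(M \right)} = -12$ ($m{\left(M \right)} = -12 + 4 \left(-2 + 2\right) = -12 + 4 \cdot 0 = -12 + 0 = -12$)
$\left(\left(3 + \sqrt{6 + 0}\right) m{\left(v{\left(-4 \right)} \right)} + t{\left(8,0 \right)}\right)^{2} = \left(\left(3 + \sqrt{6 + 0}\right) \left(-12\right) - \frac{4}{8}\right)^{2} = \left(\left(3 + \sqrt{6}\right) \left(-12\right) - \frac{1}{2}\right)^{2} = \left(\left(-36 - 12 \sqrt{6}\right) - \frac{1}{2}\right)^{2} = \left(- \frac{73}{2} - 12 \sqrt{6}\right)^{2}$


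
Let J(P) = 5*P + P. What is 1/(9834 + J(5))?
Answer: 1/9864 ≈ 0.00010138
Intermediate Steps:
J(P) = 6*P
1/(9834 + J(5)) = 1/(9834 + 6*5) = 1/(9834 + 30) = 1/9864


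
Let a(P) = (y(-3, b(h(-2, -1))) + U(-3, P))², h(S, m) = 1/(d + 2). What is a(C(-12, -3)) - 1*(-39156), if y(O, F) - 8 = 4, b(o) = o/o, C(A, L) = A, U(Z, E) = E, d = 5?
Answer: 39156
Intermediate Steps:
h(S, m) = ⅐ (h(S, m) = 1/(5 + 2) = 1/7 = ⅐)
b(o) = 1
y(O, F) = 12 (y(O, F) = 8 + 4 = 12)
a(P) = (12 + P)²
a(C(-12, -3)) - 1*(-39156) = (12 - 12)² - 1*(-39156) = 0² + 39156 = 0 + 39156 = 39156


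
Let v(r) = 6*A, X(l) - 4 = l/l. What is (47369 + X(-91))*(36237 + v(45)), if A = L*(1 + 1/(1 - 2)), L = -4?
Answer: 1716691638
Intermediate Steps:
X(l) = 5 (X(l) = 4 + l/l = 4 + 1 = 5)
A = 0 (A = -4*(1 + 1/(1 - 2)) = -4*(1 + 1/(-1)) = -4*(1 - 1) = -4*0 = 0)
v(r) = 0 (v(r) = 6*0 = 0)
(47369 + X(-91))*(36237 + v(45)) = (47369 + 5)*(36237 + 0) = 47374*36237 = 1716691638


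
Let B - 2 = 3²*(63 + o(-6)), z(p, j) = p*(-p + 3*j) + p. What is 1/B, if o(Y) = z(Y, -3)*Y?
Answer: -1/79 ≈ -0.012658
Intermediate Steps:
z(p, j) = p + p*(-p + 3*j)
o(Y) = Y²*(-8 - Y) (o(Y) = (Y*(1 - Y + 3*(-3)))*Y = (Y*(1 - Y - 9))*Y = (Y*(-8 - Y))*Y = Y²*(-8 - Y))
B = -79 (B = 2 + 3²*(63 + (-6)²*(-8 - 1*(-6))) = 2 + 9*(63 + 36*(-8 + 6)) = 2 + 9*(63 + 36*(-2)) = 2 + 9*(63 - 72) = 2 + 9*(-9) = 2 - 81 = -79)
1/B = 1/(-79) = -1/79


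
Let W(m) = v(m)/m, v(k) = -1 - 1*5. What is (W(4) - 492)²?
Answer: 974169/4 ≈ 2.4354e+5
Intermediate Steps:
v(k) = -6 (v(k) = -1 - 5 = -6)
W(m) = -6/m
(W(4) - 492)² = (-6/4 - 492)² = (-6*¼ - 492)² = (-3/2 - 492)² = (-987/2)² = 974169/4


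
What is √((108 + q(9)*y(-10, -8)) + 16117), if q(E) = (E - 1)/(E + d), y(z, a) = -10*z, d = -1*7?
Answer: 5*√665 ≈ 128.94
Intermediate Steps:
d = -7
q(E) = (-1 + E)/(-7 + E) (q(E) = (E - 1)/(E - 7) = (-1 + E)/(-7 + E))
√((108 + q(9)*y(-10, -8)) + 16117) = √((108 + ((-1 + 9)/(-7 + 9))*(-10*(-10))) + 16117) = √((108 + (8/2)*100) + 16117) = √((108 + ((½)*8)*100) + 16117) = √((108 + 4*100) + 16117) = √((108 + 400) + 16117) = √(508 + 16117) = √16625 = 5*√665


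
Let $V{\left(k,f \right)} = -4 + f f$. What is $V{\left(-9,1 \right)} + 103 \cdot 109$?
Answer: $11224$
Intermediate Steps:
$V{\left(k,f \right)} = -4 + f^{2}$
$V{\left(-9,1 \right)} + 103 \cdot 109 = \left(-4 + 1^{2}\right) + 103 \cdot 109 = \left(-4 + 1\right) + 11227 = -3 + 11227 = 11224$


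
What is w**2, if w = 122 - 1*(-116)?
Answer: 56644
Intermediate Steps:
w = 238 (w = 122 + 116 = 238)
w**2 = 238**2 = 56644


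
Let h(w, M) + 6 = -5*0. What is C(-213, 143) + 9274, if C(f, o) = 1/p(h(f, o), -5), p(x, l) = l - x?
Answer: 9275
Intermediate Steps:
h(w, M) = -6 (h(w, M) = -6 - 5*0 = -6 + 0 = -6)
C(f, o) = 1 (C(f, o) = 1/(-5 - 1*(-6)) = 1/(-5 + 6) = 1/1 = 1)
C(-213, 143) + 9274 = 1 + 9274 = 9275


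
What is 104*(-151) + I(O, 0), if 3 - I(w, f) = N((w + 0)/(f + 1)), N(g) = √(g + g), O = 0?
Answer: -15701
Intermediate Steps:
N(g) = √2*√g (N(g) = √(2*g) = √2*√g)
I(w, f) = 3 - √2*√(w/(1 + f)) (I(w, f) = 3 - √2*√((w + 0)/(f + 1)) = 3 - √2*√(w/(1 + f)))
104*(-151) + I(O, 0) = 104*(-151) + (3 - √2*√(0/(1 + 0))) = -15704 + (3 - √2*√(0/1)) = -15704 + (3 - √2*√(0*1)) = -15704 + (3 - √2*√0) = -15704 + (3 - 1*√2*0) = -15704 + (3 + 0) = -15704 + 3 = -15701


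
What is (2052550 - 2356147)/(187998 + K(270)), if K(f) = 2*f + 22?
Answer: -303597/188560 ≈ -1.6101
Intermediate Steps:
K(f) = 22 + 2*f
(2052550 - 2356147)/(187998 + K(270)) = (2052550 - 2356147)/(187998 + (22 + 2*270)) = -303597/(187998 + (22 + 540)) = -303597/(187998 + 562) = -303597/188560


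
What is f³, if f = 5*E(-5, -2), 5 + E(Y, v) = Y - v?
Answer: -64000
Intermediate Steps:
E(Y, v) = -5 + Y - v (E(Y, v) = -5 + (Y - v) = -5 + Y - v)
f = -40 (f = 5*(-5 - 5 - 1*(-2)) = 5*(-5 - 5 + 2) = 5*(-8) = -40)
f³ = (-40)³ = -64000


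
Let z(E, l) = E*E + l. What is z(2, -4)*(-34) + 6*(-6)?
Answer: -36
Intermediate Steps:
z(E, l) = l + E² (z(E, l) = E² + l = l + E²)
z(2, -4)*(-34) + 6*(-6) = (-4 + 2²)*(-34) + 6*(-6) = (-4 + 4)*(-34) - 36 = 0*(-34) - 36 = 0 - 36 = -36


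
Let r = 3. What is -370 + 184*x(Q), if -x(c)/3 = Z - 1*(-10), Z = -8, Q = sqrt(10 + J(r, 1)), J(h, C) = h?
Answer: -1474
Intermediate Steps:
Q = sqrt(13) (Q = sqrt(10 + 3) = sqrt(13) ≈ 3.6056)
x(c) = -6 (x(c) = -3*(-8 - 1*(-10)) = -3*(-8 + 10) = -3*2 = -6)
-370 + 184*x(Q) = -370 + 184*(-6) = -370 - 1104 = -1474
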